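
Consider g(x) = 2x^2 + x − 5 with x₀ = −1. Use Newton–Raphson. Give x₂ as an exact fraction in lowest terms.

−143/75

g'(x) = 4x + 1.
g(−1) = −4, g'(−1) = −3, so x₁ = (−1) − (−4)/(−3) = −7/3.
g(−7/3) = 32/9, g'(−7/3) = −25/3, so x₂ = (−7/3) − (32/9)/(−25/3) = −143/75.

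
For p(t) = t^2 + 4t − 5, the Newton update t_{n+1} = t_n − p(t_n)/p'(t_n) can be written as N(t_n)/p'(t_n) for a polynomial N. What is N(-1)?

6

p'(t) = 2t + 4.
N(t) = t·p'(t) − p(t) = t·(2t + 4) − (t^2 + 4t − 5) = t^2 + 5.
N(-1) = 6.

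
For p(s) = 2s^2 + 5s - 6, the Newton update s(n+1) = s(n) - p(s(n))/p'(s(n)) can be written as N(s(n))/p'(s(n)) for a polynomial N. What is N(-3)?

p'(s) = 4s + 5.
N(s) = s·p'(s) - p(s) = s·(4s + 5) - (2s^2 + 5s - 6) = 2s^2 + 6.
N(-3) = 24.

24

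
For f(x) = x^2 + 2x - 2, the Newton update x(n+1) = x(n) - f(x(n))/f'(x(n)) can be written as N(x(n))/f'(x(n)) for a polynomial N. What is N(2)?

6

f'(x) = 2x + 2.
N(x) = x·f'(x) - f(x) = x·(2x + 2) - (x^2 + 2x - 2) = x^2 + 2.
N(2) = 6.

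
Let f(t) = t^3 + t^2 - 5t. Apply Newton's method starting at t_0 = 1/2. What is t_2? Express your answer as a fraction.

f'(t) = 3t^2 + 2t - 5.
f(1/2) = -17/8, f'(1/2) = -13/4, so t_1 = (1/2) - (-17/8)/(-13/4) = -2/13.
f(-2/13) = 1734/2197, f'(-2/13) = -885/169, so t_2 = (-2/13) - (1734/2197)/(-885/169) = -12/3835.

-12/3835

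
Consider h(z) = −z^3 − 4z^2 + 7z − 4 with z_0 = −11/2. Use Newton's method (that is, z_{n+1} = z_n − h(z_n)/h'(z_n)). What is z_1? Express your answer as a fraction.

−863/159

h'(z) = −3z^2 − 8z + 7.
h(−11/2) = 23/8, h'(−11/2) = −159/4, so z_1 = (−11/2) − (23/8)/(−159/4) = −863/159.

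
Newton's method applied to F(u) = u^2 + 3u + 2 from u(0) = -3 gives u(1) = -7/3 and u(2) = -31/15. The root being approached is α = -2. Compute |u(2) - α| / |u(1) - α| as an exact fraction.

u(1) - α = -7/3 - (-2) = -7/3 + 2 = -1/3, so |u(1) - α| = 1/3.
u(2) - α = -31/15 - (-2) = -31/15 + 2 = -1/15, so |u(2) - α| = 1/15.
Ratio = (1/15) / (1/3) = 1/5.

1/5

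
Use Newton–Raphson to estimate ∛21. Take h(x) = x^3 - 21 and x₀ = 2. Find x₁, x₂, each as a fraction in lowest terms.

x₁ = 37/12, x₂ = 68797/24642

h'(x) = 3x^2.
h(2) = -13, h'(2) = 12, so x₁ = 2 - (-13)/12 = 37/12.
h(37/12) = 14365/1728, h'(37/12) = 1369/48, so x₂ = (37/12) - (14365/1728)/(1369/48) = 68797/24642.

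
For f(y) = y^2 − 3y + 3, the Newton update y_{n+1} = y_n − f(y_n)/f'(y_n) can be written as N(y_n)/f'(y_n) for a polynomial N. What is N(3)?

f'(y) = 2y − 3.
N(y) = y·f'(y) − f(y) = y·(2y − 3) − (y^2 − 3y + 3) = y^2 − 3.
N(3) = 6.

6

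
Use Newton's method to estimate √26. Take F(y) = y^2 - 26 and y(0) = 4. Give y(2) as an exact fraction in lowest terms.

857/168

F'(y) = 2y.
F(4) = -10, F'(4) = 8, so y(1) = 4 - (-10)/8 = 21/4.
F(21/4) = 25/16, F'(21/4) = 21/2, so y(2) = (21/4) - (25/16)/(21/2) = 857/168.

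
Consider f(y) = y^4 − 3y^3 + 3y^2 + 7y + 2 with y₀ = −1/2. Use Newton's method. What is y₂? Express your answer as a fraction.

−437/1248

f'(y) = 4y^3 − 9y^2 + 6y + 7.
f(−1/2) = −5/16, f'(−1/2) = 5/4, so y₁ = (−1/2) − (−5/16)/(5/4) = −1/4.
f(−1/4) = 125/256, f'(−1/4) = 39/8, so y₂ = (−1/4) − (125/256)/(39/8) = −437/1248.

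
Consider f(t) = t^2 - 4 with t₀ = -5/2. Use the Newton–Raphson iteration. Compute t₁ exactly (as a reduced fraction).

f'(t) = 2t.
f(-5/2) = 9/4, f'(-5/2) = -5, so t₁ = (-5/2) - (9/4)/(-5) = -41/20.

-41/20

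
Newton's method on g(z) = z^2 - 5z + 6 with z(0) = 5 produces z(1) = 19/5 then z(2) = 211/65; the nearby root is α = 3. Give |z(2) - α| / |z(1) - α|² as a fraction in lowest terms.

5/13

z(1) - α = 19/5 - 3 = 4/5, so |z(1) - α| = 4/5.
z(2) - α = 211/65 - 3 = 16/65, so |z(2) - α| = 16/65.
|z(1) - α|² = 16/25.
Ratio = (16/65) / (16/25) = 5/13.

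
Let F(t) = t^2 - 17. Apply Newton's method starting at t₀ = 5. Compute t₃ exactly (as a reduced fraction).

F'(t) = 2t.
F(5) = 8, F'(5) = 10, so t₁ = 5 - 8/10 = 21/5.
F(21/5) = 16/25, F'(21/5) = 42/5, so t₂ = (21/5) - (16/25)/(42/5) = 433/105.
F(433/105) = 64/11025, F'(433/105) = 866/105, so t₃ = (433/105) - (64/11025)/(866/105) = 187457/45465.

187457/45465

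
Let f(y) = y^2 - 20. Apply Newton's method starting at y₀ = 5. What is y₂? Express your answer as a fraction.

161/36

f'(y) = 2y.
f(5) = 5, f'(5) = 10, so y₁ = 5 - 5/10 = 9/2.
f(9/2) = 1/4, f'(9/2) = 9, so y₂ = (9/2) - (1/4)/9 = 161/36.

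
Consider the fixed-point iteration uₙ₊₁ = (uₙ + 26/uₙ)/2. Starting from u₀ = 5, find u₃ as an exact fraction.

54100801/10610040

u₁ = (5 + 26/5)/2 = 51/10.
u₂ = (51/10 + 26/(51/10))/2 = 5201/1020.
u₃ = (5201/1020 + 26/(5201/1020))/2 = 54100801/10610040.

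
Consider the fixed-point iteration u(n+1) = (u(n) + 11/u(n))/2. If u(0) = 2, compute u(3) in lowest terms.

u(1) = (2 + 11/2)/2 = 15/4.
u(2) = (15/4 + 11/(15/4))/2 = 401/120.
u(3) = (401/120 + 11/(401/120))/2 = 319201/96240.

319201/96240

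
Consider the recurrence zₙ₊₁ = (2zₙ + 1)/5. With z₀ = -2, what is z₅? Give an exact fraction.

z₁ = (2·(-2) + 1)/5 = -3/5.
z₂ = (2·(-3/5) + 1)/5 = -1/25.
z₃ = (2·(-1/25) + 1)/5 = 23/125.
z₄ = (2·(23/125) + 1)/5 = 171/625.
z₅ = (2·(171/625) + 1)/5 = 967/3125.

967/3125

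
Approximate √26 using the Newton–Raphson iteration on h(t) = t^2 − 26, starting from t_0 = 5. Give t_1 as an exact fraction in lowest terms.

h'(t) = 2t.
h(5) = −1, h'(5) = 10, so t_1 = 5 − (−1)/10 = 51/10.

51/10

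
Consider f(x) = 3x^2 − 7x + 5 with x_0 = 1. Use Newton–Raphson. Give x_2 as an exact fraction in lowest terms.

7/5

f'(x) = 6x − 7.
f(1) = 1, f'(1) = −1, so x_1 = 1 − 1/(−1) = 2.
f(2) = 3, f'(2) = 5, so x_2 = 2 − 3/5 = 7/5.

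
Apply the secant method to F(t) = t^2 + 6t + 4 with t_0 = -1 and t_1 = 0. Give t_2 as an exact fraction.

-4/5

F(-1) = -1, F(0) = 4. t_2 = 0 - 4·(0 - (-1))/(4 - (-1)) = -4/5.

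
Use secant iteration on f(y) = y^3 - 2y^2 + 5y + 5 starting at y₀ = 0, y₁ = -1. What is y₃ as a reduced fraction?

-155/219

f(0) = 5, f(-1) = -3. y₂ = (-1) - (-3)·((-1) - 0)/((-3) - 5) = -5/8.
f(-1) = -3, f(-5/8) = 435/512. y₃ = (-5/8) - (435/512)·((-5/8) - (-1))/((435/512) - (-3)) = -155/219.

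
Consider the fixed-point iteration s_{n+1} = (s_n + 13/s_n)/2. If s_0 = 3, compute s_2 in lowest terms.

s_1 = (3 + 13/3)/2 = 11/3.
s_2 = (11/3 + 13/(11/3))/2 = 119/33.

119/33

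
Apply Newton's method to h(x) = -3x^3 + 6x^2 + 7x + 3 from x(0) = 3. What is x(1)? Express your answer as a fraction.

h'(x) = -9x^2 + 12x + 7.
h(3) = -3, h'(3) = -38, so x(1) = 3 - (-3)/(-38) = 111/38.

111/38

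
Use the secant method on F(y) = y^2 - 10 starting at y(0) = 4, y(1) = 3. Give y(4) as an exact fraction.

F(4) = 6, F(3) = -1. y(2) = 3 - (-1)·(3 - 4)/((-1) - 6) = 22/7.
F(3) = -1, F(22/7) = -6/49. y(3) = (22/7) - (-6/49)·((22/7) - 3)/((-6/49) - (-1)) = 136/43.
F(22/7) = -6/49, F(136/43) = 6/1849. y(4) = (136/43) - (6/1849)·((136/43) - (22/7))/((6/1849) - (-6/49)) = 3001/949.

3001/949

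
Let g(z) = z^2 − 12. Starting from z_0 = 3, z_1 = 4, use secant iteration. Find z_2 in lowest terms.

24/7

g(3) = −3, g(4) = 4. z_2 = 4 − 4·(4 − 3)/(4 − (−3)) = 24/7.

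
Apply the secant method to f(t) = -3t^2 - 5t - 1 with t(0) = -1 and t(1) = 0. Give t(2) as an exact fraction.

-1/2

f(-1) = 1, f(0) = -1. t(2) = 0 - (-1)·(0 - (-1))/((-1) - 1) = -1/2.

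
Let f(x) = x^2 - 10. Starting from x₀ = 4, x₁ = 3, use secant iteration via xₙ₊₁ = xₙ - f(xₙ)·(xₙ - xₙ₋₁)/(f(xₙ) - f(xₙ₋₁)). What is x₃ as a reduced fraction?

f(4) = 6, f(3) = -1. x₂ = 3 - (-1)·(3 - 4)/((-1) - 6) = 22/7.
f(3) = -1, f(22/7) = -6/49. x₃ = (22/7) - (-6/49)·((22/7) - 3)/((-6/49) - (-1)) = 136/43.

136/43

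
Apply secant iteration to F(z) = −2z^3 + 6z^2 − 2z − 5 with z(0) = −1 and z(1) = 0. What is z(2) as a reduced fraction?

−1/2

F(−1) = 5, F(0) = −5. z(2) = 0 − (−5)·(0 − (−1))/((−5) − 5) = −1/2.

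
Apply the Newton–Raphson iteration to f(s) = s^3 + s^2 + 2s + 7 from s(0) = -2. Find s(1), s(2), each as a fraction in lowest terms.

f'(s) = 3s^2 + 2s + 2.
f(-2) = -1, f'(-2) = 10, so s(1) = (-2) - (-1)/10 = -19/10.
f(-19/10) = -49/1000, f'(-19/10) = 903/100, so s(2) = (-19/10) - (-49/1000)/(903/100) = -1222/645.

s(1) = -19/10, s(2) = -1222/645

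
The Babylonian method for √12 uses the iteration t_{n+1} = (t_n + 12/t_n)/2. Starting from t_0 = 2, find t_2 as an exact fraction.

7/2

t_1 = (2 + 12/2)/2 = 4.
t_2 = (4 + 12/4)/2 = 7/2.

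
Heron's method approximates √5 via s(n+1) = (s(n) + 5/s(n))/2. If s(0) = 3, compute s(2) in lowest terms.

s(1) = (3 + 5/3)/2 = 7/3.
s(2) = (7/3 + 5/(7/3))/2 = 47/21.

47/21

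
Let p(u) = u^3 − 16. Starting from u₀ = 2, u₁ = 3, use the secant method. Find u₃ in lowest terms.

p(2) = −8, p(3) = 11. u₂ = 3 − 11·(3 − 2)/(11 − (−8)) = 46/19.
p(3) = 11, p(46/19) = −12408/6859. u₃ = (46/19) − (−12408/6859)·((46/19) − 3)/((−12408/6859) − 11) = 19990/7987.

19990/7987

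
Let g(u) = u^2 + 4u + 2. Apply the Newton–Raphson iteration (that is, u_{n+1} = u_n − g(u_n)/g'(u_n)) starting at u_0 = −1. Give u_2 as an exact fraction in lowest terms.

−7/12

g'(u) = 2u + 4.
g(−1) = −1, g'(−1) = 2, so u_1 = (−1) − (−1)/2 = −1/2.
g(−1/2) = 1/4, g'(−1/2) = 3, so u_2 = (−1/2) − (1/4)/3 = −7/12.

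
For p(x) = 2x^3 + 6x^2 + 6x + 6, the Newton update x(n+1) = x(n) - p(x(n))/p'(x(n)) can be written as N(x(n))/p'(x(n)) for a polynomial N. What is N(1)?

p'(x) = 6x^2 + 12x + 6.
N(x) = x·p'(x) - p(x) = x·(6x^2 + 12x + 6) - (2x^3 + 6x^2 + 6x + 6) = 4x^3 + 6x^2 - 6.
N(1) = 4.

4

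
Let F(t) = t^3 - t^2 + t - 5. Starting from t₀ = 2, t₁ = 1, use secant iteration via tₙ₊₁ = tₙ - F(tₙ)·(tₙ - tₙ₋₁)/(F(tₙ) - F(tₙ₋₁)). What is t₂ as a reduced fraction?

9/5

F(2) = 1, F(1) = -4. t₂ = 1 - (-4)·(1 - 2)/((-4) - 1) = 9/5.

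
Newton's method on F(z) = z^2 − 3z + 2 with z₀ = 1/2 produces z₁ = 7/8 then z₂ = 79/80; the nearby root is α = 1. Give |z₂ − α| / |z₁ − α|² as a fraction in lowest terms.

z₁ − α = 7/8 − 1 = −1/8, so |z₁ − α| = 1/8.
z₂ − α = 79/80 − 1 = −1/80, so |z₂ − α| = 1/80.
|z₁ − α|² = 1/64.
Ratio = (1/80) / (1/64) = 4/5.

4/5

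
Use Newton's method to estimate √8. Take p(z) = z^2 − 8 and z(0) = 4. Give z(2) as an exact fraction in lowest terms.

p'(z) = 2z.
p(4) = 8, p'(4) = 8, so z(1) = 4 − 8/8 = 3.
p(3) = 1, p'(3) = 6, so z(2) = 3 − 1/6 = 17/6.

17/6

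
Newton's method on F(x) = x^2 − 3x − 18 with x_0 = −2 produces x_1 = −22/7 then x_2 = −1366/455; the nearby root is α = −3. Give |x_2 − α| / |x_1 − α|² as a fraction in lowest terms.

x_1 − α = −22/7 − (−3) = −22/7 + 3 = −1/7, so |x_1 − α| = 1/7.
x_2 − α = −1366/455 − (−3) = −1366/455 + 3 = −1/455, so |x_2 − α| = 1/455.
|x_1 − α|² = 1/49.
Ratio = (1/455) / (1/49) = 7/65.

7/65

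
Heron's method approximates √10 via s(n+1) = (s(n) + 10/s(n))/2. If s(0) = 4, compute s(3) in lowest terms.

216401/68432

s(1) = (4 + 10/4)/2 = 13/4.
s(2) = (13/4 + 10/(13/4))/2 = 329/104.
s(3) = (329/104 + 10/(329/104))/2 = 216401/68432.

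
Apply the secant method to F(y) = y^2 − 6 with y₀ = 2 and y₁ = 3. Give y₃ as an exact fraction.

22/9

F(2) = −2, F(3) = 3. y₂ = 3 − 3·(3 − 2)/(3 − (−2)) = 12/5.
F(3) = 3, F(12/5) = −6/25. y₃ = (12/5) − (−6/25)·((12/5) − 3)/((−6/25) − 3) = 22/9.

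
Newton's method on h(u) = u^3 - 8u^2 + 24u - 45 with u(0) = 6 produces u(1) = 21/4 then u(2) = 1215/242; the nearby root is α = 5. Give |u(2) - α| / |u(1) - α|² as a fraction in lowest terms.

40/121

u(1) - α = 21/4 - 5 = 1/4, so |u(1) - α| = 1/4.
u(2) - α = 1215/242 - 5 = 5/242, so |u(2) - α| = 5/242.
|u(1) - α|² = 1/16.
Ratio = (5/242) / (1/16) = 40/121.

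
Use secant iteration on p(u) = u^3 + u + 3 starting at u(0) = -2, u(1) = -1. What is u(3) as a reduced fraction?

-345/281

p(-2) = -7, p(-1) = 1. u(2) = (-1) - 1·((-1) - (-2))/(1 - (-7)) = -9/8.
p(-1) = 1, p(-9/8) = 231/512. u(3) = (-9/8) - (231/512)·((-9/8) - (-1))/((231/512) - 1) = -345/281.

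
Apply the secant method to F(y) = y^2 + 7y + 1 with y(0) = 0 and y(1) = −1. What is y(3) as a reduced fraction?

−1/7

F(0) = 1, F(−1) = −5. y(2) = (−1) − (−5)·((−1) − 0)/((−5) − 1) = −1/6.
F(−1) = −5, F(−1/6) = −5/36. y(3) = (−1/6) − (−5/36)·((−1/6) − (−1))/((−5/36) − (−5)) = −1/7.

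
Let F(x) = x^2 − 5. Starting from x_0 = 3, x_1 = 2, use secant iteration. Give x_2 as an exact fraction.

11/5

F(3) = 4, F(2) = −1. x_2 = 2 − (−1)·(2 − 3)/((−1) − 4) = 11/5.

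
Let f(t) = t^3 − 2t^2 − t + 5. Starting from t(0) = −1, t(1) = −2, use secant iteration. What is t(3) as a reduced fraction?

f(−1) = 3, f(−2) = −9. t(2) = (−2) − (−9)·((−2) − (−1))/((−9) − 3) = −5/4.
f(−2) = −9, f(−5/4) = 75/64. t(3) = (−5/4) − (75/64)·((−5/4) − (−2))/((75/64) − (−9)) = −290/217.

−290/217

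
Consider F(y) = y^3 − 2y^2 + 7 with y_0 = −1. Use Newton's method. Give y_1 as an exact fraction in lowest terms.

F'(y) = 3y^2 − 4y.
F(−1) = 4, F'(−1) = 7, so y_1 = (−1) − 4/7 = −11/7.

−11/7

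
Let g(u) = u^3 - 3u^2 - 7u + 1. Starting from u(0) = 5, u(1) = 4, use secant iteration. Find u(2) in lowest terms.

g(5) = 16, g(4) = -11. u(2) = 4 - (-11)·(4 - 5)/((-11) - 16) = 119/27.

119/27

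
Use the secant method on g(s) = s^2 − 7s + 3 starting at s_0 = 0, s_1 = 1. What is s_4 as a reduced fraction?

61/133

g(0) = 3, g(1) = −3. s_2 = 1 − (−3)·(1 − 0)/((−3) − 3) = 1/2.
g(1) = −3, g(1/2) = −1/4. s_3 = (1/2) − (−1/4)·((1/2) − 1)/((−1/4) − (−3)) = 5/11.
g(1/2) = −1/4, g(5/11) = 3/121. s_4 = (5/11) − (3/121)·((5/11) − (1/2))/((3/121) − (−1/4)) = 61/133.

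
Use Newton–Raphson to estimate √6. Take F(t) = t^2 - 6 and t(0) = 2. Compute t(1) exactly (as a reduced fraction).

5/2

F'(t) = 2t.
F(2) = -2, F'(2) = 4, so t(1) = 2 - (-2)/4 = 5/2.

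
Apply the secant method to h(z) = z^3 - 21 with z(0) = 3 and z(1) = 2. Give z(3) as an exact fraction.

16659/5983

h(3) = 6, h(2) = -13. z(2) = 2 - (-13)·(2 - 3)/((-13) - 6) = 51/19.
h(2) = -13, h(51/19) = -11388/6859. z(3) = (51/19) - (-11388/6859)·((51/19) - 2)/((-11388/6859) - (-13)) = 16659/5983.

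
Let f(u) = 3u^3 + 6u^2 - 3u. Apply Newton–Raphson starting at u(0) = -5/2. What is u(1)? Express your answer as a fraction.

-75/31

f'(u) = 9u^2 + 12u - 3.
f(-5/2) = -15/8, f'(-5/2) = 93/4, so u(1) = (-5/2) - (-15/8)/(93/4) = -75/31.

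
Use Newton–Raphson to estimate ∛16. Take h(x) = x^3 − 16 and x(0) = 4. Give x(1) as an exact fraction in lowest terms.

h'(x) = 3x^2.
h(4) = 48, h'(4) = 48, so x(1) = 4 − 48/48 = 3.

3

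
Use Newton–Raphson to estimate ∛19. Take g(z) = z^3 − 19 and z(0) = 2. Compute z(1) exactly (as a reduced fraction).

g'(z) = 3z^2.
g(2) = −11, g'(2) = 12, so z(1) = 2 − (−11)/12 = 35/12.

35/12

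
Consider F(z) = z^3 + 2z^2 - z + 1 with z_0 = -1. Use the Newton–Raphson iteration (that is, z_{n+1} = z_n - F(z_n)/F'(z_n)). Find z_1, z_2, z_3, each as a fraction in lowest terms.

F'(z) = 3z^2 + 4z - 1.
F(-1) = 3, F'(-1) = -2, so z_1 = (-1) - 3/(-2) = 1/2.
F(1/2) = 9/8, F'(1/2) = 7/4, so z_2 = (1/2) - (9/8)/(7/4) = -1/7.
F(-1/7) = 405/343, F'(-1/7) = -74/49, so z_3 = (-1/7) - (405/343)/(-74/49) = 331/518.

z_1 = 1/2, z_2 = -1/7, z_3 = 331/518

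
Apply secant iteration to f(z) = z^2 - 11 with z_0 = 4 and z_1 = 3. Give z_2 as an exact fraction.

f(4) = 5, f(3) = -2. z_2 = 3 - (-2)·(3 - 4)/((-2) - 5) = 23/7.

23/7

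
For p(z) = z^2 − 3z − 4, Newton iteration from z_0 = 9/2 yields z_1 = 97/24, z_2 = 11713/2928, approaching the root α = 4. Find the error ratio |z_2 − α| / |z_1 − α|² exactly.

12/61

z_1 − α = 97/24 − 4 = 1/24, so |z_1 − α| = 1/24.
z_2 − α = 11713/2928 − 4 = 1/2928, so |z_2 − α| = 1/2928.
|z_1 − α|² = 1/576.
Ratio = (1/2928) / (1/576) = 12/61.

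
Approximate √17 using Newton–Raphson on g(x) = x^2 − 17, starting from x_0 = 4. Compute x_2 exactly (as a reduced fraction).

2177/528

g'(x) = 2x.
g(4) = −1, g'(4) = 8, so x_1 = 4 − (−1)/8 = 33/8.
g(33/8) = 1/64, g'(33/8) = 33/4, so x_2 = (33/8) − (1/64)/(33/4) = 2177/528.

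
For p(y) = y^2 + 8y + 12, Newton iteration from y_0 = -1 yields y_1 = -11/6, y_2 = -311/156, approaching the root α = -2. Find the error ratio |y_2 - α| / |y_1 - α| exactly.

1/26

y_1 - α = -11/6 - (-2) = -11/6 + 2 = 1/6, so |y_1 - α| = 1/6.
y_2 - α = -311/156 - (-2) = -311/156 + 2 = 1/156, so |y_2 - α| = 1/156.
Ratio = (1/156) / (1/6) = 1/26.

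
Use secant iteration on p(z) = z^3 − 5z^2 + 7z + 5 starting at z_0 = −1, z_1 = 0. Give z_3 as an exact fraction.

p(−1) = −8, p(0) = 5. z_2 = 0 − 5·(0 − (−1))/(5 − (−8)) = −5/13.
p(0) = 5, p(−5/13) = 3320/2197. z_3 = (−5/13) − (3320/2197)·((−5/13) − 0)/((3320/2197) − 5) = −845/1533.

−845/1533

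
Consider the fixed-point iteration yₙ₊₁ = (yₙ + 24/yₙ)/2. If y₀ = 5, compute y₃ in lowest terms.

46099201/9409960

y₁ = (5 + 24/5)/2 = 49/10.
y₂ = (49/10 + 24/(49/10))/2 = 4801/980.
y₃ = (4801/980 + 24/(4801/980))/2 = 46099201/9409960.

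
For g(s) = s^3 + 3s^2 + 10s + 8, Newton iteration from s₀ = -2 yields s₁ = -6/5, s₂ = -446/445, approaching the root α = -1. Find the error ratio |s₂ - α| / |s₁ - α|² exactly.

s₁ - α = -6/5 - (-1) = -6/5 + 1 = -1/5, so |s₁ - α| = 1/5.
s₂ - α = -446/445 - (-1) = -446/445 + 1 = -1/445, so |s₂ - α| = 1/445.
|s₁ - α|² = 1/25.
Ratio = (1/445) / (1/25) = 5/89.

5/89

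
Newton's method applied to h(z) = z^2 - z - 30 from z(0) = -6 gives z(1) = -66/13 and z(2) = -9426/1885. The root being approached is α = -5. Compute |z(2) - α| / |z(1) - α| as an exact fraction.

z(1) - α = -66/13 - (-5) = -66/13 + 5 = -1/13, so |z(1) - α| = 1/13.
z(2) - α = -9426/1885 - (-5) = -9426/1885 + 5 = -1/1885, so |z(2) - α| = 1/1885.
Ratio = (1/1885) / (1/13) = 1/145.

1/145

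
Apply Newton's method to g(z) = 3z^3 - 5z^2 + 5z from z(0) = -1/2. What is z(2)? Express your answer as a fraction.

-18752/808549

g'(z) = 9z^2 - 10z + 5.
g(-1/2) = -33/8, g'(-1/2) = 49/4, so z(1) = (-1/2) - (-33/8)/(49/4) = -8/49.
g(-8/49) = -113256/117649, g'(-8/49) = 16501/2401, so z(2) = (-8/49) - (-113256/117649)/(16501/2401) = -18752/808549.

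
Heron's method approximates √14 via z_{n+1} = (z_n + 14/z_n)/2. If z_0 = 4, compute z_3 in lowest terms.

403201/107760

z_1 = (4 + 14/4)/2 = 15/4.
z_2 = (15/4 + 14/(15/4))/2 = 449/120.
z_3 = (449/120 + 14/(449/120))/2 = 403201/107760.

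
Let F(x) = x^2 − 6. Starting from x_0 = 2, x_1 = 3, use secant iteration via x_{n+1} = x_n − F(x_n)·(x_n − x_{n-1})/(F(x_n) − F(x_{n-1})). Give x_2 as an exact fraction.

12/5

F(2) = −2, F(3) = 3. x_2 = 3 − 3·(3 − 2)/(3 − (−2)) = 12/5.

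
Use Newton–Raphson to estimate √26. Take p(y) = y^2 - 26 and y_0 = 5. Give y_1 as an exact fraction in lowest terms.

p'(y) = 2y.
p(5) = -1, p'(5) = 10, so y_1 = 5 - (-1)/10 = 51/10.

51/10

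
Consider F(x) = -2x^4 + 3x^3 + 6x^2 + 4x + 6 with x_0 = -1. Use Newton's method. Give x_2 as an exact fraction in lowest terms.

F'(x) = -8x^3 + 9x^2 + 12x + 4.
F(-1) = 3, F'(-1) = 9, so x_1 = (-1) - 3/9 = -4/3.
F(-4/3) = -170/81, F'(-4/3) = 620/27, so x_2 = (-4/3) - (-170/81)/(620/27) = -77/62.

-77/62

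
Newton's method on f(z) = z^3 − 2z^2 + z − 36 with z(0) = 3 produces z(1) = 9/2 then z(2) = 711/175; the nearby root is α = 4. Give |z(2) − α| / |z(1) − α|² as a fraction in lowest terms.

44/175

z(1) − α = 9/2 − 4 = 1/2, so |z(1) − α| = 1/2.
z(2) − α = 711/175 − 4 = 11/175, so |z(2) − α| = 11/175.
|z(1) − α|² = 1/4.
Ratio = (11/175) / (1/4) = 44/175.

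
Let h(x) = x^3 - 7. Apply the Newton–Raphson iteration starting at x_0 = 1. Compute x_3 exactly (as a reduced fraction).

h'(x) = 3x^2.
h(1) = -6, h'(1) = 3, so x_1 = 1 - (-6)/3 = 3.
h(3) = 20, h'(3) = 27, so x_2 = 3 - 20/27 = 61/27.
h(61/27) = 89200/19683, h'(61/27) = 3721/243, so x_3 = (61/27) - (89200/19683)/(3721/243) = 591743/301401.

591743/301401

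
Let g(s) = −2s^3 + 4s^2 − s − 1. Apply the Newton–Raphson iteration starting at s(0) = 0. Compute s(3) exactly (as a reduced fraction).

−413/995

g'(s) = −6s^2 + 8s − 1.
g(0) = −1, g'(0) = −1, so s(1) = 0 − (−1)/(−1) = −1.
g(−1) = 6, g'(−1) = −15, so s(2) = (−1) − 6/(−15) = −3/5.
g(−3/5) = 184/125, g'(−3/5) = −199/25, so s(3) = (−3/5) − (184/125)/(−199/25) = −413/995.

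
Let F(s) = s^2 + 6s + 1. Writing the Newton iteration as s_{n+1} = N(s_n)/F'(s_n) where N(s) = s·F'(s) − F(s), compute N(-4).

F'(s) = 2s + 6.
N(s) = s·F'(s) − F(s) = s·(2s + 6) − (s^2 + 6s + 1) = s^2 − 1.
N(-4) = 15.

15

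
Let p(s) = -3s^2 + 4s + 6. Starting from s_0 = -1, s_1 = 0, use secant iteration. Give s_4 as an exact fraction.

-1344/1499

p(-1) = -1, p(0) = 6. s_2 = 0 - 6·(0 - (-1))/(6 - (-1)) = -6/7.
p(0) = 6, p(-6/7) = 18/49. s_3 = (-6/7) - (18/49)·((-6/7) - 0)/((18/49) - 6) = -21/23.
p(-6/7) = 18/49, p(-21/23) = -81/529. s_4 = (-21/23) - (-81/529)·((-21/23) - (-6/7))/((-81/529) - (18/49)) = -1344/1499.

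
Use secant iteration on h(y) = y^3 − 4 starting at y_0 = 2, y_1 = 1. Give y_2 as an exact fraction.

h(2) = 4, h(1) = −3. y_2 = 1 − (−3)·(1 − 2)/((−3) − 4) = 10/7.

10/7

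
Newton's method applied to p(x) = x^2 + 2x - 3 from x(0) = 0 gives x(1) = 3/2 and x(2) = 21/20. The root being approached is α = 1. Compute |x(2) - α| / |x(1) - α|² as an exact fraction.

x(1) - α = 3/2 - 1 = 1/2, so |x(1) - α| = 1/2.
x(2) - α = 21/20 - 1 = 1/20, so |x(2) - α| = 1/20.
|x(1) - α|² = 1/4.
Ratio = (1/20) / (1/4) = 1/5.

1/5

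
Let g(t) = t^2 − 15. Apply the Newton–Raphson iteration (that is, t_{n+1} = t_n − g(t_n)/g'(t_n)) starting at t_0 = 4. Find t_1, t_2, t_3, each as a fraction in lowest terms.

t_1 = 31/8, t_2 = 1921/496, t_3 = 7380481/1905632

g'(t) = 2t.
g(4) = 1, g'(4) = 8, so t_1 = 4 − 1/8 = 31/8.
g(31/8) = 1/64, g'(31/8) = 31/4, so t_2 = (31/8) − (1/64)/(31/4) = 1921/496.
g(1921/496) = 1/246016, g'(1921/496) = 1921/248, so t_3 = (1921/496) − (1/246016)/(1921/248) = 7380481/1905632.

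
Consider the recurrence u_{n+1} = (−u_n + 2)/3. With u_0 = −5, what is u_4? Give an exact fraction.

u_1 = (−(−5) + 2)/3 = 7/3.
u_2 = (−(7/3) + 2)/3 = −1/9.
u_3 = (−(−1/9) + 2)/3 = 19/27.
u_4 = (−(19/27) + 2)/3 = 35/81.

35/81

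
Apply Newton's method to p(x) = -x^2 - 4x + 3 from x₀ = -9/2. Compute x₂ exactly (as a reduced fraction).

p'(x) = -2x - 4.
p(-9/2) = 3/4, p'(-9/2) = 5, so x₁ = (-9/2) - (3/4)/5 = -93/20.
p(-93/20) = -9/400, p'(-93/20) = 53/10, so x₂ = (-93/20) - (-9/400)/(53/10) = -9849/2120.

-9849/2120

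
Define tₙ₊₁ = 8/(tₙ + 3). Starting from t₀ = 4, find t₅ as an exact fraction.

5288/3127

t₁ = 8/(4 + 3) = 8/7.
t₂ = 8/(8/7 + 3) = 56/29.
t₃ = 8/(56/29 + 3) = 232/143.
t₄ = 8/(232/143 + 3) = 1144/661.
t₅ = 8/(1144/661 + 3) = 5288/3127.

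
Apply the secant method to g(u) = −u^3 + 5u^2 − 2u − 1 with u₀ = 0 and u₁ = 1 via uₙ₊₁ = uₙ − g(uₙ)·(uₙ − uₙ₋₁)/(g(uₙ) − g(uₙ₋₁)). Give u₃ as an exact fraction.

11/15

g(0) = −1, g(1) = 1. u₂ = 1 − 1·(1 − 0)/(1 − (−1)) = 1/2.
g(1) = 1, g(1/2) = −7/8. u₃ = (1/2) − (−7/8)·((1/2) − 1)/((−7/8) − 1) = 11/15.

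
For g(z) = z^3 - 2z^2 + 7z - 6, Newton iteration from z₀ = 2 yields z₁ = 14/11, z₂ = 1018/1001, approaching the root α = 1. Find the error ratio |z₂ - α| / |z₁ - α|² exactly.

187/819

z₁ - α = 14/11 - 1 = 3/11, so |z₁ - α| = 3/11.
z₂ - α = 1018/1001 - 1 = 17/1001, so |z₂ - α| = 17/1001.
|z₁ - α|² = 9/121.
Ratio = (17/1001) / (9/121) = 187/819.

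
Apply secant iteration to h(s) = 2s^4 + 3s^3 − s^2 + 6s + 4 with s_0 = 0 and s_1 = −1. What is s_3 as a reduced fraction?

−5/9

h(0) = 4, h(−1) = −4. s_2 = (−1) − (−4)·((−1) − 0)/((−4) − 4) = −1/2.
h(−1) = −4, h(−1/2) = 1/2. s_3 = (−1/2) − (1/2)·((−1/2) − (−1))/((1/2) − (−4)) = −5/9.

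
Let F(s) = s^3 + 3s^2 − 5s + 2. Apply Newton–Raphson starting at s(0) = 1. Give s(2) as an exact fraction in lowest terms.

17/38

F'(s) = 3s^2 + 6s − 5.
F(1) = 1, F'(1) = 4, so s(1) = 1 − 1/4 = 3/4.
F(3/4) = 23/64, F'(3/4) = 19/16, so s(2) = (3/4) − (23/64)/(19/16) = 17/38.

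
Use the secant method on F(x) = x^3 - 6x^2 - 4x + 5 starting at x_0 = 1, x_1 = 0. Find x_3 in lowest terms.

405/569

F(1) = -4, F(0) = 5. x_2 = 0 - 5·(0 - 1)/(5 - (-4)) = 5/9.
F(0) = 5, F(5/9) = 800/729. x_3 = (5/9) - (800/729)·((5/9) - 0)/((800/729) - 5) = 405/569.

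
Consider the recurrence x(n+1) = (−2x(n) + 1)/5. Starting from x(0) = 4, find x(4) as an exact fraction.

x(1) = (−2·4 + 1)/5 = −7/5.
x(2) = (−2·(−7/5) + 1)/5 = 19/25.
x(3) = (−2·(19/25) + 1)/5 = −13/125.
x(4) = (−2·(−13/125) + 1)/5 = 151/625.

151/625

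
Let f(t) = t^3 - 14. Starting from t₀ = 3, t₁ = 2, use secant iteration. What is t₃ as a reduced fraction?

f(3) = 13, f(2) = -6. t₂ = 2 - (-6)·(2 - 3)/((-6) - 13) = 44/19.
f(2) = -6, f(44/19) = -10842/6859. t₃ = (44/19) - (-10842/6859)·((44/19) - 2)/((-10842/6859) - (-6)) = 2045/842.

2045/842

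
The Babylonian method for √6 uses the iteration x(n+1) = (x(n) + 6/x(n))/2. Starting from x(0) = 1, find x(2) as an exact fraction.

x(1) = (1 + 6/1)/2 = 7/2.
x(2) = (7/2 + 6/(7/2))/2 = 73/28.

73/28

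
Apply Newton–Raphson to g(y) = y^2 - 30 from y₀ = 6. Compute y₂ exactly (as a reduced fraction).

241/44

g'(y) = 2y.
g(6) = 6, g'(6) = 12, so y₁ = 6 - 6/12 = 11/2.
g(11/2) = 1/4, g'(11/2) = 11, so y₂ = (11/2) - (1/4)/11 = 241/44.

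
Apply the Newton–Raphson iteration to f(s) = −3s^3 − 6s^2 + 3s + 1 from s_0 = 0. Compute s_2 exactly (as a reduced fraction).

f'(s) = −9s^2 − 12s + 3.
f(0) = 1, f'(0) = 3, so s_1 = 0 − 1/3 = −1/3.
f(−1/3) = −5/9, f'(−1/3) = 6, so s_2 = (−1/3) − (−5/9)/6 = −13/54.

−13/54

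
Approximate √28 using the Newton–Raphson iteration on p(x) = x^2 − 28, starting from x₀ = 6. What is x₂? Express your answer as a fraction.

127/24

p'(x) = 2x.
p(6) = 8, p'(6) = 12, so x₁ = 6 − 8/12 = 16/3.
p(16/3) = 4/9, p'(16/3) = 32/3, so x₂ = (16/3) − (4/9)/(32/3) = 127/24.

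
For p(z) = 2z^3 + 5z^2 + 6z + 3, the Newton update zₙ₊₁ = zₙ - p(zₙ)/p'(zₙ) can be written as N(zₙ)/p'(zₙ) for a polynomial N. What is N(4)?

333

p'(z) = 6z^2 + 10z + 6.
N(z) = z·p'(z) - p(z) = z·(6z^2 + 10z + 6) - (2z^3 + 5z^2 + 6z + 3) = 4z^3 + 5z^2 - 3.
N(4) = 333.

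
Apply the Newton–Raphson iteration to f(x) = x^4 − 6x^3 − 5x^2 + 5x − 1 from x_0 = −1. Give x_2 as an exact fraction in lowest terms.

f'(x) = 4x^3 − 18x^2 − 10x + 5.
f(−1) = −4, f'(−1) = −7, so x_1 = (−1) − (−4)/(−7) = −11/7.
f(−11/7) = 19632/2401, f'(−11/7) = −13465/343, so x_2 = (−11/7) − (19632/2401)/(−13465/343) = −128483/94255.

−128483/94255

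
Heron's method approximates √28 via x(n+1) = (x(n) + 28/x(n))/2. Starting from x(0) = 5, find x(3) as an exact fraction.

x(1) = (5 + 28/5)/2 = 53/10.
x(2) = (53/10 + 28/(53/10))/2 = 5609/1060.
x(3) = (5609/1060 + 28/(5609/1060))/2 = 62921681/11891080.

62921681/11891080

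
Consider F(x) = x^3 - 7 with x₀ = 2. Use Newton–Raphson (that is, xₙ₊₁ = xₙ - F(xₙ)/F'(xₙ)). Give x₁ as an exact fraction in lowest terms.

23/12

F'(x) = 3x^2.
F(2) = 1, F'(2) = 12, so x₁ = 2 - 1/12 = 23/12.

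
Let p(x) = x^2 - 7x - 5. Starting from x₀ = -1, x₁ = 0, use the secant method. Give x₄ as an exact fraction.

p(-1) = 3, p(0) = -5. x₂ = 0 - (-5)·(0 - (-1))/((-5) - 3) = -5/8.
p(0) = -5, p(-5/8) = -15/64. x₃ = (-5/8) - (-15/64)·((-5/8) - 0)/((-15/64) - (-5)) = -40/61.
p(-5/8) = -15/64, p(-40/61) = 75/3721. x₄ = (-40/61) - (75/3721)·((-40/61) - (-5/8))/((75/3721) - (-15/64)) = -880/1347.

-880/1347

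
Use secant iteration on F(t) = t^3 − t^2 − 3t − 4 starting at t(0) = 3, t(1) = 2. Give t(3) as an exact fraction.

2668/971

F(3) = 5, F(2) = −6. t(2) = 2 − (−6)·(2 − 3)/((−6) − 5) = 28/11.
F(2) = −6, F(28/11) = −2160/1331. t(3) = (28/11) − (−2160/1331)·((28/11) − 2)/((−2160/1331) − (−6)) = 2668/971.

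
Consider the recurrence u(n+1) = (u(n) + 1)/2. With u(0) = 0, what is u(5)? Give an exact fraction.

31/32

u(1) = (0 + 1)/2 = 1/2.
u(2) = ((1/2) + 1)/2 = 3/4.
u(3) = ((3/4) + 1)/2 = 7/8.
u(4) = ((7/8) + 1)/2 = 15/16.
u(5) = ((15/16) + 1)/2 = 31/32.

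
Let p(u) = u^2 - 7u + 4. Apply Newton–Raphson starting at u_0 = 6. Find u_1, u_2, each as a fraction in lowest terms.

u_1 = 32/5, u_2 = 924/145

p'(u) = 2u - 7.
p(6) = -2, p'(6) = 5, so u_1 = 6 - (-2)/5 = 32/5.
p(32/5) = 4/25, p'(32/5) = 29/5, so u_2 = (32/5) - (4/25)/(29/5) = 924/145.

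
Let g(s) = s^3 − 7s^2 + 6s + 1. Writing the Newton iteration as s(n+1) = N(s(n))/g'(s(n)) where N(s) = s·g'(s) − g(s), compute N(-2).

g'(s) = 3s^2 − 14s + 6.
N(s) = s·g'(s) − g(s) = s·(3s^2 − 14s + 6) − (s^3 − 7s^2 + 6s + 1) = 2s^3 − 7s^2 − 1.
N(-2) = −45.

−45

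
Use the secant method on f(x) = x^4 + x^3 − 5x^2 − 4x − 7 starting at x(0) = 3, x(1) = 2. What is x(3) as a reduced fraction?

f(3) = 44, f(2) = −11. x(2) = 2 − (−11)·(2 − 3)/((−11) − 44) = 11/5.
f(2) = −11, f(11/5) = −3704/625. x(3) = (11/5) − (−3704/625)·((11/5) − 2)/((−3704/625) − (−11)) = 7717/3171.

7717/3171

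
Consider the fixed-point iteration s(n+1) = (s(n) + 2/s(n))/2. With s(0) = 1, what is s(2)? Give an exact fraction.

s(1) = (1 + 2/1)/2 = 3/2.
s(2) = (3/2 + 2/(3/2))/2 = 17/12.

17/12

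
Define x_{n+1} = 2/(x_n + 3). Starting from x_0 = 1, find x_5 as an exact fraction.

x_1 = 2/(1 + 3) = 1/2.
x_2 = 2/(1/2 + 3) = 4/7.
x_3 = 2/(4/7 + 3) = 14/25.
x_4 = 2/(14/25 + 3) = 50/89.
x_5 = 2/(50/89 + 3) = 178/317.

178/317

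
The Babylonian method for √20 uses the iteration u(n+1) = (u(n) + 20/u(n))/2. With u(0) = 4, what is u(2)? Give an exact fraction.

161/36

u(1) = (4 + 20/4)/2 = 9/2.
u(2) = (9/2 + 20/(9/2))/2 = 161/36.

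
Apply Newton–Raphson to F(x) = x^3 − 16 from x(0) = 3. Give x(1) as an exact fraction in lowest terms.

F'(x) = 3x^2.
F(3) = 11, F'(3) = 27, so x(1) = 3 − 11/27 = 70/27.

70/27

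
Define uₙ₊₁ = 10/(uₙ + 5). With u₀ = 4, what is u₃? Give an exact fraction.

110/73

u₁ = 10/(4 + 5) = 10/9.
u₂ = 10/(10/9 + 5) = 18/11.
u₃ = 10/(18/11 + 5) = 110/73.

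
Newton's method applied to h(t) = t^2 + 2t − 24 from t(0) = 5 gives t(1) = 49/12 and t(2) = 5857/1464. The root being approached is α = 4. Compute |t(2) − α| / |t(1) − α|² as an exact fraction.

6/61

t(1) − α = 49/12 − 4 = 1/12, so |t(1) − α| = 1/12.
t(2) − α = 5857/1464 − 4 = 1/1464, so |t(2) − α| = 1/1464.
|t(1) − α|² = 1/144.
Ratio = (1/1464) / (1/144) = 6/61.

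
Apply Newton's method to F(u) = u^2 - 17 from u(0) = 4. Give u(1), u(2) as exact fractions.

F'(u) = 2u.
F(4) = -1, F'(4) = 8, so u(1) = 4 - (-1)/8 = 33/8.
F(33/8) = 1/64, F'(33/8) = 33/4, so u(2) = (33/8) - (1/64)/(33/4) = 2177/528.

u(1) = 33/8, u(2) = 2177/528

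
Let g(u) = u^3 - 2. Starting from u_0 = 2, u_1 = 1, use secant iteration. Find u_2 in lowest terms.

g(2) = 6, g(1) = -1. u_2 = 1 - (-1)·(1 - 2)/((-1) - 6) = 8/7.

8/7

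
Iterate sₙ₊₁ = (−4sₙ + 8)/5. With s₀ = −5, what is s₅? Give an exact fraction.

8808/3125

s₁ = (−4·(−5) + 8)/5 = 28/5.
s₂ = (−4·(28/5) + 8)/5 = −72/25.
s₃ = (−4·(−72/25) + 8)/5 = 488/125.
s₄ = (−4·(488/125) + 8)/5 = −952/625.
s₅ = (−4·(−952/625) + 8)/5 = 8808/3125.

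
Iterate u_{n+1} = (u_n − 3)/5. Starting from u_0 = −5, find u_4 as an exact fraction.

−473/625

u_1 = ((−5) − 3)/5 = −8/5.
u_2 = ((−8/5) − 3)/5 = −23/25.
u_3 = ((−23/25) − 3)/5 = −98/125.
u_4 = ((−98/125) − 3)/5 = −473/625.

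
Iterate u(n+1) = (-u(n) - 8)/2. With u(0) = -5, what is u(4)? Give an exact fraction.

-45/16

u(1) = (-(-5) - 8)/2 = -3/2.
u(2) = (-(-3/2) - 8)/2 = -13/4.
u(3) = (-(-13/4) - 8)/2 = -19/8.
u(4) = (-(-19/8) - 8)/2 = -45/16.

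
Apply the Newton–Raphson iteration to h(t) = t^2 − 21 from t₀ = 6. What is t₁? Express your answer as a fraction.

19/4

h'(t) = 2t.
h(6) = 15, h'(6) = 12, so t₁ = 6 − 15/12 = 19/4.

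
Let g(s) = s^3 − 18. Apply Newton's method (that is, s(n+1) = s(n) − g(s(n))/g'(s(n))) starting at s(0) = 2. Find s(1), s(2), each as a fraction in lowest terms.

s(1) = 17/6, s(2) = 6857/2601

g'(s) = 3s^2.
g(2) = −10, g'(2) = 12, so s(1) = 2 − (−10)/12 = 17/6.
g(17/6) = 1025/216, g'(17/6) = 289/12, so s(2) = (17/6) − (1025/216)/(289/12) = 6857/2601.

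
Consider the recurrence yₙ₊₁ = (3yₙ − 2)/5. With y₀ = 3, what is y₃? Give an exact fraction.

−17/125

y₁ = (3·3 − 2)/5 = 7/5.
y₂ = (3·(7/5) − 2)/5 = 11/25.
y₃ = (3·(11/25) − 2)/5 = −17/125.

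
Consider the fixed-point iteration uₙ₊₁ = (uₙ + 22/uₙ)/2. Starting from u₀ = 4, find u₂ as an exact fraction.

u₁ = (4 + 22/4)/2 = 19/4.
u₂ = (19/4 + 22/(19/4))/2 = 713/152.

713/152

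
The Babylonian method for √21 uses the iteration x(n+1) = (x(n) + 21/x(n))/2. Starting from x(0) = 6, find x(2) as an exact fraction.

x(1) = (6 + 21/6)/2 = 19/4.
x(2) = (19/4 + 21/(19/4))/2 = 697/152.

697/152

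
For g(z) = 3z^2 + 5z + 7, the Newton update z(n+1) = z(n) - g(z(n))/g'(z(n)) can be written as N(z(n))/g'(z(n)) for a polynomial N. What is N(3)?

20

g'(z) = 6z + 5.
N(z) = z·g'(z) - g(z) = z·(6z + 5) - (3z^2 + 5z + 7) = 3z^2 - 7.
N(3) = 20.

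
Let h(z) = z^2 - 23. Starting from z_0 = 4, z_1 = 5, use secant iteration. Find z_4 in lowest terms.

18181/3791

h(4) = -7, h(5) = 2. z_2 = 5 - 2·(5 - 4)/(2 - (-7)) = 43/9.
h(5) = 2, h(43/9) = -14/81. z_3 = (43/9) - (-14/81)·((43/9) - 5)/((-14/81) - 2) = 211/44.
h(43/9) = -14/81, h(211/44) = -7/1936. z_4 = (211/44) - (-7/1936)·((211/44) - (43/9))/((-7/1936) - (-14/81)) = 18181/3791.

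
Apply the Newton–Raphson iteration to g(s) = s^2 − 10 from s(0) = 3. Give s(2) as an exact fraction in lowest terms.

721/228

g'(s) = 2s.
g(3) = −1, g'(3) = 6, so s(1) = 3 − (−1)/6 = 19/6.
g(19/6) = 1/36, g'(19/6) = 19/3, so s(2) = (19/6) − (1/36)/(19/3) = 721/228.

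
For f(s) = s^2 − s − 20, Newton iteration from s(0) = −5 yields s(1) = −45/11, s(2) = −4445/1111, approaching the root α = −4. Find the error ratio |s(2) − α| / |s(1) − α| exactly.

s(1) − α = −45/11 − (−4) = −45/11 + 4 = −1/11, so |s(1) − α| = 1/11.
s(2) − α = −4445/1111 − (−4) = −4445/1111 + 4 = −1/1111, so |s(2) − α| = 1/1111.
Ratio = (1/1111) / (1/11) = 1/101.

1/101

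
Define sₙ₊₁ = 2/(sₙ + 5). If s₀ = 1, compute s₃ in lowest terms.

16/43

s₁ = 2/(1 + 5) = 1/3.
s₂ = 2/(1/3 + 5) = 3/8.
s₃ = 2/(3/8 + 5) = 16/43.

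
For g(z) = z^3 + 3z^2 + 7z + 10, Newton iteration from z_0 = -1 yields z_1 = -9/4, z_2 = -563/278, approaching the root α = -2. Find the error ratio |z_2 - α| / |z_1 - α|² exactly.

56/139

z_1 - α = -9/4 - (-2) = -9/4 + 2 = -1/4, so |z_1 - α| = 1/4.
z_2 - α = -563/278 - (-2) = -563/278 + 2 = -7/278, so |z_2 - α| = 7/278.
|z_1 - α|² = 1/16.
Ratio = (7/278) / (1/16) = 56/139.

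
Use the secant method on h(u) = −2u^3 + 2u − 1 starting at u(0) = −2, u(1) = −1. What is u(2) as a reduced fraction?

h(−2) = 11, h(−1) = −1. u(2) = (−1) − (−1)·((−1) − (−2))/((−1) − 11) = −13/12.

−13/12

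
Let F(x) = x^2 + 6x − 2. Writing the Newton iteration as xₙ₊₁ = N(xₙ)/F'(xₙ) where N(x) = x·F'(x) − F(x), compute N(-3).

F'(x) = 2x + 6.
N(x) = x·F'(x) − F(x) = x·(2x + 6) − (x^2 + 6x − 2) = x^2 + 2.
N(-3) = 11.

11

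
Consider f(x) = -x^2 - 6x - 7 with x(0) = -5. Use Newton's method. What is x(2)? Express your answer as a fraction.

-53/12

f'(x) = -2x - 6.
f(-5) = -2, f'(-5) = 4, so x(1) = (-5) - (-2)/4 = -9/2.
f(-9/2) = -1/4, f'(-9/2) = 3, so x(2) = (-9/2) - (-1/4)/3 = -53/12.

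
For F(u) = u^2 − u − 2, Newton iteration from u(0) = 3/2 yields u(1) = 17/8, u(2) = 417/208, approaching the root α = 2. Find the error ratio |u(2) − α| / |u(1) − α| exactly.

u(1) − α = 17/8 − 2 = 1/8, so |u(1) − α| = 1/8.
u(2) − α = 417/208 − 2 = 1/208, so |u(2) − α| = 1/208.
Ratio = (1/208) / (1/8) = 1/26.

1/26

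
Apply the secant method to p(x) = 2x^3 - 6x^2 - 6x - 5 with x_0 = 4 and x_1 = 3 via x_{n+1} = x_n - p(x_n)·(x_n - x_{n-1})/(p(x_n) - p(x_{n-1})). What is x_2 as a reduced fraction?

101/26

p(4) = 3, p(3) = -23. x_2 = 3 - (-23)·(3 - 4)/((-23) - 3) = 101/26.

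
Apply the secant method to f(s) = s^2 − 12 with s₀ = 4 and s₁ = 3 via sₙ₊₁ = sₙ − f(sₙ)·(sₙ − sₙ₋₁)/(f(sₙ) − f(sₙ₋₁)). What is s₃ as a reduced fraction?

f(4) = 4, f(3) = −3. s₂ = 3 − (−3)·(3 − 4)/((−3) − 4) = 24/7.
f(3) = −3, f(24/7) = −12/49. s₃ = (24/7) − (−12/49)·((24/7) − 3)/((−12/49) − (−3)) = 52/15.

52/15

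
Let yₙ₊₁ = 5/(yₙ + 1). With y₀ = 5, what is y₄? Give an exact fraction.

y₁ = 5/(5 + 1) = 5/6.
y₂ = 5/(5/6 + 1) = 30/11.
y₃ = 5/(30/11 + 1) = 55/41.
y₄ = 5/(55/41 + 1) = 205/96.

205/96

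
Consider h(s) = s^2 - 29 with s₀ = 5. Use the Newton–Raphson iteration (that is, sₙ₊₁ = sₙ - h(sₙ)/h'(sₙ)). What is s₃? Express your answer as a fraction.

528527/98145

h'(s) = 2s.
h(5) = -4, h'(5) = 10, so s₁ = 5 - (-4)/10 = 27/5.
h(27/5) = 4/25, h'(27/5) = 54/5, so s₂ = (27/5) - (4/25)/(54/5) = 727/135.
h(727/135) = 4/18225, h'(727/135) = 1454/135, so s₃ = (727/135) - (4/18225)/(1454/135) = 528527/98145.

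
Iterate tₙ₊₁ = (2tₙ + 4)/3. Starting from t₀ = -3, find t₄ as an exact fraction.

t₁ = (2·(-3) + 4)/3 = -2/3.
t₂ = (2·(-2/3) + 4)/3 = 8/9.
t₃ = (2·(8/9) + 4)/3 = 52/27.
t₄ = (2·(52/27) + 4)/3 = 212/81.

212/81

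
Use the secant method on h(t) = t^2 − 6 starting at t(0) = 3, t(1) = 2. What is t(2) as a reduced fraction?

12/5

h(3) = 3, h(2) = −2. t(2) = 2 − (−2)·(2 − 3)/((−2) − 3) = 12/5.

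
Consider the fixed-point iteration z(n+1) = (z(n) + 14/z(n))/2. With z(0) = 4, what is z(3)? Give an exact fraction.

403201/107760

z(1) = (4 + 14/4)/2 = 15/4.
z(2) = (15/4 + 14/(15/4))/2 = 449/120.
z(3) = (449/120 + 14/(449/120))/2 = 403201/107760.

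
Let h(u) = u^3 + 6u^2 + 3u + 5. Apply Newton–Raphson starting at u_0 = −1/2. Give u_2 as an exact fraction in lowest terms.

h'(u) = 3u^2 + 12u + 3.
h(−1/2) = 39/8, h'(−1/2) = −9/4, so u_1 = (−1/2) − (39/8)/(−9/4) = 5/3.
h(5/3) = 845/27, h'(5/3) = 94/3, so u_2 = (5/3) − (845/27)/(94/3) = 565/846.

565/846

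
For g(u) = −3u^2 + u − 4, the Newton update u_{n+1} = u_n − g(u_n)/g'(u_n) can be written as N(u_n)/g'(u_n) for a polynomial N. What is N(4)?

g'(u) = −6u + 1.
N(u) = u·g'(u) − g(u) = u·(−6u + 1) − (−3u^2 + u − 4) = −3u^2 + 4.
N(4) = −44.

−44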